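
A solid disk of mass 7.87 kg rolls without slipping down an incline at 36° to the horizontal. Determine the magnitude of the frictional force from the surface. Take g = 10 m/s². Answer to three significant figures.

f ≈ 15.4 N

Here I = (1/2)MR², so the shape factor k = I/(MR²) = 0.5.
Along the incline Mg sinθ − f = Ma, and torque about the center fR = Iα = kMR²(a/R) gives f = kMa.
Combining, a = g sinθ/(1+k) and f = kMa = kMg sinθ/(1+k).
f = 0.5 × 7.87 × 10 × sin36° / 1.5 ≈ 15.4 N.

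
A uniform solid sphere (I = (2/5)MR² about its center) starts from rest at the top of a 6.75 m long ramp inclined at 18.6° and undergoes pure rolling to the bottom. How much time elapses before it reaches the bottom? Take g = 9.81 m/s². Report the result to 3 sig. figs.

With I = (2/5)MR², the ratio k = I/(MR²) is 0.4.
Along the incline Mg sinθ − f = Ma, and torque about the center fR = Iα = kMR²(a/R) gives f = kMa.
Hence a = g sinθ/(1+k) = 9.81×sin18.6°/1.4 = 2.235 m/s².
Starting from rest, L = ½at², so t = √(2L/a) = √(2×6.75/2.235) ≈ 2.46 s.

t ≈ 2.46 s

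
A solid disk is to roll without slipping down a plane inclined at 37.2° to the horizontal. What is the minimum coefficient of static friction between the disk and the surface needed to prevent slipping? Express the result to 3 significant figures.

μ_min ≈ 0.253

Here I = (1/2)MR², so the shape factor k = I/(MR²) = 0.5.
Along the incline Mg sinθ − f = Ma, and torque about the center fR = Iα = kMR²(a/R) gives f = kMa.
These give a = g sinθ/(1+k) and the required friction f = kMg sinθ/(1+k).
The normal force is N = Mg cosθ, so μ_min = f/N = k tanθ/(1+k).
μ_min = 0.5 × tan37.2° / 1.5 ≈ 0.253.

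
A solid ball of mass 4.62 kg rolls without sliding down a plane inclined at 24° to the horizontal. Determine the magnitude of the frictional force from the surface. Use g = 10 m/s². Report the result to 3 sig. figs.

f ≈ 5.37 N

For this body I = (2/5)MR², i.e. k = I/(MR²) = 0.4.
Translational: Mg sinθ − f = Ma. Rotational about the CM: fR = Iα = kMRa, so f = kMa.
Combining, a = g sinθ/(1+k) and f = kMa = kMg sinθ/(1+k).
f = 0.4 × 4.62 × 10 × sin24° / 1.4 ≈ 5.37 N.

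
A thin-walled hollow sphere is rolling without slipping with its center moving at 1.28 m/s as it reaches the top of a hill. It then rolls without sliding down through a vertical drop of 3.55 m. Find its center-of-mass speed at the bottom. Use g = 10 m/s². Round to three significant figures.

v ≈ 6.65 m/s

For this body I = (2/3)MR², i.e. k = I/(MR²) = 2/3.
Pure rolling means v = ωR; then KE = ½Mv² + ½I(v/R)² = ½(1+k)Mv² = (5/6)Mv².
Energy conservation: (5/6)Mv₀² + Mgh = (5/6)Mv², so v² = v₀² + 2gh/(1+k).
v = √(1.28² + 2×10×3.55/1.667) = √44.24 ≈ 6.65 m/s.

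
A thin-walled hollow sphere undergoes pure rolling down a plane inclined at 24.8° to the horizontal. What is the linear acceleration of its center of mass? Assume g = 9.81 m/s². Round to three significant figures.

For this body I = (2/3)MR², i.e. k = I/(MR²) = 2/3.
Newton's second law down the slope: Mg sinθ − f = Ma. The torque equation fR = Iα (with α = a/R) gives f = kMa.
Eliminating f: Mg sinθ = (1+k)Ma, so a = g sinθ/(1+k) = 9.81 × sin24.8° / 1.667 ≈ 2.47 m/s².

a ≈ 2.47 m/s²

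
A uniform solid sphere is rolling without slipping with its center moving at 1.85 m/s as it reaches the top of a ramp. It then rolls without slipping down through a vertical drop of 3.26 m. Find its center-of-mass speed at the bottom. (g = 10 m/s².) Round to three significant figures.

Here I = (2/5)MR², so the shape factor k = I/(MR²) = 0.4.
Pure rolling means v = ωR; then KE = ½Mv² + ½I(v/R)² = ½(1+k)Mv² = (7/10)Mv².
Conserving energy between top and bottom: (7/10)Mv² = (7/10)Mv₀² + Mgh, hence v² = v₀² + 2gh/(1+k).
v = √(1.85² + 2×10×3.26/1.4) = √49.99 ≈ 7.07 m/s.

v ≈ 7.07 m/s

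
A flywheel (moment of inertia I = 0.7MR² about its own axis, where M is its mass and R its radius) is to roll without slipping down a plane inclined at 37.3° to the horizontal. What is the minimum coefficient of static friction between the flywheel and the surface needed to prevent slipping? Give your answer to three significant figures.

μ_min ≈ 0.314

The moment of inertia is 0.7MR², giving k ≡ I/(MR²) = 0.7.
Along the incline Mg sinθ − f = Ma, and torque about the center fR = Iα = kMR²(a/R) gives f = kMa.
These give a = g sinθ/(1+k) and the required friction f = kMg sinθ/(1+k).
With N = Mg cosθ, the no-slip condition f ≤ μN gives μ_min = f/N = k tanθ/(1+k).
μ_min = 0.7 × tan37.3° / 1.7 ≈ 0.314.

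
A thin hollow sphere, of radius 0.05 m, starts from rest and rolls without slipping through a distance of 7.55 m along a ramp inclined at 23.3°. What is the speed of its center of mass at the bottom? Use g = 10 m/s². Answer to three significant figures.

v ≈ 5.99 m/s

For this body I = (2/3)MR², i.e. k = I/(MR²) = 2/3.
Pure rolling means v = ωR; then KE = ½Mv² + ½I(v/R)² = ½(1+k)Mv² = (5/6)Mv².
The vertical drop is h = L sinθ = 7.55 × sin23.3° = 2.986 m.
Energy conservation: Mgh = (5/6)Mv², so v = √(2gh/(1+k)) = √(2 × 10 × 2.986 / 1.667) ≈ 5.99 m/s.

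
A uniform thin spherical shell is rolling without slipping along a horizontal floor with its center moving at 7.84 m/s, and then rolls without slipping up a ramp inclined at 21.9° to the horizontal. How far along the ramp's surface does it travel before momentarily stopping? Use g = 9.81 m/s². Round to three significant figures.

d ≈ 14.0 m

With I = (2/3)MR², the ratio k = I/(MR²) is 2/3.
Rolling without slipping gives ω = v/R, so the total kinetic energy is ½Mv² + ½Iω² = ½(1+k)Mv² = (5/6)Mv².
Setting this equal to Mgh gives the vertical rise h = (1+k)v₀²/(2g) = 1.667×7.84²/(2×9.81) = 5.221 m.
The distance along the slope is d = h/sinθ = 5.221/sin21.9° ≈ 14.0 m.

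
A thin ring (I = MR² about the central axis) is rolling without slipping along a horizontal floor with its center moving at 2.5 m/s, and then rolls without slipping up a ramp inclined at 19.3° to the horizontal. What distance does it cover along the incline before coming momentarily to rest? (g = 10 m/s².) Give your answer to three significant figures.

With I = MR², the ratio k = I/(MR²) is 1.
Since it rolls without slipping, ω = v/R and KE = ½Mv² + ½Iω² = ½(1+k)Mv² = Mv².
Setting this equal to Mgh gives the vertical rise h = (1+k)v₀²/(2g) = 2×2.5²/(2×10) = 0.625 m.
The distance along the slope is d = h/sinθ = 0.625/sin19.3° ≈ 1.89 m.

d ≈ 1.89 m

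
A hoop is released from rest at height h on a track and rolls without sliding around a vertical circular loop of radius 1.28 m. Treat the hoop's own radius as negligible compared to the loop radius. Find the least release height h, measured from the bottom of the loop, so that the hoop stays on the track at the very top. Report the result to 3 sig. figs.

For this body I = MR², i.e. k = I/(MR²) = 1.
At the top, contact is just lost when gravity alone supplies the centripetal force: Mg = Mv_top²/r, i.e. v_top² = gr.
With ω = v/R, the kinetic energy at speed v is ½(1+k)Mv² = Mv².
Energy conservation from release (height h) to the top (height 2r): Mgh = Mg(2r) + M·gr.
Thus h_min = 2r + (1+k)r/2 = r(2 + 2/2) = 1.28 × 3 ≈ 3.84 m.

h_min ≈ 3.84 m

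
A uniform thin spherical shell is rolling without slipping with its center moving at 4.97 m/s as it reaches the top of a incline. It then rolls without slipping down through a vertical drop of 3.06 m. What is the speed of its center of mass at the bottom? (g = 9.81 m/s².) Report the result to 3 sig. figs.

With I = (2/3)MR², the ratio k = I/(MR²) is 2/3.
Rolling without slipping gives ω = v/R, so the total kinetic energy is ½Mv² + ½Iω² = ½(1+k)Mv² = (5/6)Mv².
Conserving energy between top and bottom: (5/6)Mv² = (5/6)Mv₀² + Mgh, hence v² = v₀² + 2gh/(1+k).
v = √(4.97² + 2×9.81×3.06/1.667) = √60.72 ≈ 7.79 m/s.

v ≈ 7.79 m/s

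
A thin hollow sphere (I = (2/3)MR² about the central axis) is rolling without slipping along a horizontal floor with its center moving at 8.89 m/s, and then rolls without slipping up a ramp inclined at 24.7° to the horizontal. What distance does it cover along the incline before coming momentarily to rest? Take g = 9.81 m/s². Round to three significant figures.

Here I = (2/3)MR², so the shape factor k = I/(MR²) = 2/3.
The rolling condition ω = v/R makes the rotational term ½I(v/R)² = ½kMv², so KE_total = ½(1+k)Mv² = (5/6)Mv².
Setting this equal to Mgh gives the vertical rise h = (1+k)v₀²/(2g) = 1.667×8.89²/(2×9.81) = 6.714 m.
The distance along the slope is d = h/sinθ = 6.714/sin24.7° ≈ 16.1 m.

d ≈ 16.1 m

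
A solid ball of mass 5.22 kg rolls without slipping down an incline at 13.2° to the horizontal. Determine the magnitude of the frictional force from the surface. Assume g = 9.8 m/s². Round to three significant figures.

f ≈ 3.34 N

With I = (2/5)MR², the ratio k = I/(MR²) is 0.4.
Newton's second law down the slope: Mg sinθ − f = Ma. The torque equation fR = Iα (with α = a/R) gives f = kMa.
Combining, a = g sinθ/(1+k) and f = kMa = kMg sinθ/(1+k).
f = 0.4 × 5.22 × 9.8 × sin13.2° / 1.4 ≈ 3.34 N.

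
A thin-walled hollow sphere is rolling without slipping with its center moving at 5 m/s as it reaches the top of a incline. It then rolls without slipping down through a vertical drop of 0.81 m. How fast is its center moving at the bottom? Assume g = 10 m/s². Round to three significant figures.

Here I = (2/3)MR², so the shape factor k = I/(MR²) = 2/3.
Rolling without slipping gives ω = v/R, so the total kinetic energy is ½Mv² + ½Iω² = ½(1+k)Mv² = (5/6)Mv².
Conserving energy between top and bottom: (5/6)Mv² = (5/6)Mv₀² + Mgh, hence v² = v₀² + 2gh/(1+k).
v = √(5² + 2×10×0.81/1.667) = √34.72 ≈ 5.89 m/s.

v ≈ 5.89 m/s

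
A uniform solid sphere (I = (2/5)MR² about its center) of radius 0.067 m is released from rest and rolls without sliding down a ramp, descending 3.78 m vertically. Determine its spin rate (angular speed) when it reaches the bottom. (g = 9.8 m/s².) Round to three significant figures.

ω ≈ 109 rad/s

The moment of inertia is (2/5)MR², giving k ≡ I/(MR²) = 0.4.
Rolling without slipping gives ω = v/R, so the total kinetic energy is ½Mv² + ½Iω² = ½(1+k)Mv² = (7/10)Mv².
Energy conservation Mgh = ½(1+k)Mv² gives v = √(2gh/(1+k)) = √(2 × 9.8 × 3.78 / 1.4) = 7.275 m/s.
The angular speed follows from ω = v/R = 7.275/0.067 ≈ 109 rad/s.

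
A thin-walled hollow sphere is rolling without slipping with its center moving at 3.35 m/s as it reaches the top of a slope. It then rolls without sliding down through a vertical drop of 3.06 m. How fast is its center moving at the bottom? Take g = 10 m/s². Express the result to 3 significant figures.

v ≈ 6.92 m/s

Here I = (2/3)MR², so the shape factor k = I/(MR²) = 2/3.
Rolling without slipping gives ω = v/R, so the total kinetic energy is ½Mv² + ½Iω² = ½(1+k)Mv² = (5/6)Mv².
Conserving energy between top and bottom: (5/6)Mv² = (5/6)Mv₀² + Mgh, hence v² = v₀² + 2gh/(1+k).
v = √(3.35² + 2×10×3.06/1.667) = √47.94 ≈ 6.92 m/s.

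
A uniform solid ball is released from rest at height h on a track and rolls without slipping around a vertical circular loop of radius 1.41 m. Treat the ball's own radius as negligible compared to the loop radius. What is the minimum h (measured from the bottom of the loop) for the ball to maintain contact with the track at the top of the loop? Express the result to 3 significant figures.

With I = (2/5)MR², the ratio k = I/(MR²) is 0.4.
At the top of the loop, the minimum-contact condition is Mg = Mv_top²/r, so v_top² = gr.
With ω = v/R, the kinetic energy at speed v is ½(1+k)Mv² = (7/10)Mv².
Energy conservation from release (height h) to the top (height 2r): Mgh = Mg(2r) + (7/10)M·gr.
Thus h_min = 2r + (1+k)r/2 = r(2 + 1.4/2) = 1.41 × 2.7 ≈ 3.81 m.

h_min ≈ 3.81 m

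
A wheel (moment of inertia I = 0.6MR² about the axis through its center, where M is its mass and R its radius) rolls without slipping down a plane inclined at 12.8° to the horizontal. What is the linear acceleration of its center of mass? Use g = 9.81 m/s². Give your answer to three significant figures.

a ≈ 1.36 m/s²

With I = 0.6MR², the ratio k = I/(MR²) is 0.6.
Translational: Mg sinθ − f = Ma. Rotational about the CM: fR = Iα = kMRa, so f = kMa.
Eliminating f: Mg sinθ = (1+k)Ma, so a = g sinθ/(1+k) = 9.81 × sin12.8° / 1.6 ≈ 1.36 m/s².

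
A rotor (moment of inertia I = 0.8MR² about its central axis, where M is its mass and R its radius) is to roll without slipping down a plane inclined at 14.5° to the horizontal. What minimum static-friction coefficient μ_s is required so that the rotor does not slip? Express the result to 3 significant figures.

μ_min ≈ 0.115

For this body I = 0.8MR², i.e. k = I/(MR²) = 0.8.
Along the incline Mg sinθ − f = Ma, and torque about the center fR = Iα = kMR²(a/R) gives f = kMa.
These give a = g sinθ/(1+k) and the required friction f = kMg sinθ/(1+k).
With N = Mg cosθ, the no-slip condition f ≤ μN gives μ_min = f/N = k tanθ/(1+k).
μ_min = 0.8 × tan14.5° / 1.8 ≈ 0.115.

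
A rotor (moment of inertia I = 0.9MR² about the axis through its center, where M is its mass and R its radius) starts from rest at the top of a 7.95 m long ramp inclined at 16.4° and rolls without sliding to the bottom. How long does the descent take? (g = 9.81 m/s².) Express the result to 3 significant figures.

Here I = 0.9MR², so the shape factor k = I/(MR²) = 0.9.
Along the incline Mg sinθ − f = Ma, and torque about the center fR = Iα = kMR²(a/R) gives f = kMa.
Hence a = g sinθ/(1+k) = 9.81×sin16.4°/1.9 = 1.458 m/s².
With constant a from rest, t = √(2L/a) = √(2·7.95/1.458) ≈ 3.30 s.

t ≈ 3.30 s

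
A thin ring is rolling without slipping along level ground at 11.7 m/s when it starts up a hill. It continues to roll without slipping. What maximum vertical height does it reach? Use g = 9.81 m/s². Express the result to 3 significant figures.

h ≈ 14.0 m

The moment of inertia is MR², giving k ≡ I/(MR²) = 1.
Rolling without slipping gives ω = v/R, so the total kinetic energy is ½Mv² + ½Iω² = ½(1+k)Mv² = Mv².
At the top the kinetic energy is zero, so Mv₀² = Mgh.
Thus h = (1+k)v₀²/(2g) = 2 × 11.7² / (2 × 9.81) ≈ 14.0 m.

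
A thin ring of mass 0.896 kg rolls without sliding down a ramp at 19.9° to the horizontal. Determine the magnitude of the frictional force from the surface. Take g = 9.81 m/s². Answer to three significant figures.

The moment of inertia is MR², giving k ≡ I/(MR²) = 1.
Translational: Mg sinθ − f = Ma. Rotational about the CM: fR = Iα = kMRa, so f = kMa.
Combining, a = g sinθ/(1+k) and f = kMa = kMg sinθ/(1+k).
f = 1 × 0.896 × 9.81 × sin19.9° / 2 ≈ 1.50 N.

f ≈ 1.50 N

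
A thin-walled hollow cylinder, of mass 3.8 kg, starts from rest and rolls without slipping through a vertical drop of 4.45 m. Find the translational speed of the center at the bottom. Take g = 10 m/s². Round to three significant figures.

Here I = MR², so the shape factor k = I/(MR²) = 1.
The rolling condition ω = v/R makes the rotational term ½I(v/R)² = ½kMv², so KE_total = ½(1+k)Mv² = Mv².
Energy conservation: Mgh = Mv², so v = √(2gh/(1+k)) = √(2 × 10 × 4.45 / 2) ≈ 6.67 m/s.

v ≈ 6.67 m/s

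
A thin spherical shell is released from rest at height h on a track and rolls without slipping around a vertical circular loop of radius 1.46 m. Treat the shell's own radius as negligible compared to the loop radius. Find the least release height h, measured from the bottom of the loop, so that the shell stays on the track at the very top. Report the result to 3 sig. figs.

For this body I = (2/3)MR², i.e. k = I/(MR²) = 2/3.
At the top, contact is just lost when gravity alone supplies the centripetal force: Mg = Mv_top²/r, i.e. v_top² = gr.
With ω = v/R, the kinetic energy at speed v is ½(1+k)Mv² = (5/6)Mv².
Energy conservation from release (height h) to the top (height 2r): Mgh = Mg(2r) + (5/6)M·gr.
Thus h_min = 2r + (1+k)r/2 = r(2 + 1.667/2) = 1.46 × 2.833 ≈ 4.14 m.

h_min ≈ 4.14 m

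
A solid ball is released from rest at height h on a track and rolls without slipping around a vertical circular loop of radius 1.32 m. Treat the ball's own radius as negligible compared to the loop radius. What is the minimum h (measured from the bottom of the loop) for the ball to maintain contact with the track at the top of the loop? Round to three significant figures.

With I = (2/5)MR², the ratio k = I/(MR²) is 0.4.
At the top of the loop, the minimum-contact condition is Mg = Mv_top²/r, so v_top² = gr.
With ω = v/R, the kinetic energy at speed v is ½(1+k)Mv² = (7/10)Mv².
Energy conservation from release (height h) to the top (height 2r): Mgh = Mg(2r) + (7/10)M·gr.
Thus h_min = 2r + (1+k)r/2 = r(2 + 1.4/2) = 1.32 × 2.7 ≈ 3.56 m.

h_min ≈ 3.56 m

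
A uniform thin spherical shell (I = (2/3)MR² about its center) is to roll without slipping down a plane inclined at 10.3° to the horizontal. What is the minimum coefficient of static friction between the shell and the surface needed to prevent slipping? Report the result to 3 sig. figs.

μ_min ≈ 0.0727

For this body I = (2/3)MR², i.e. k = I/(MR²) = 2/3.
Newton's second law down the slope: Mg sinθ − f = Ma. The torque equation fR = Iα (with α = a/R) gives f = kMa.
These give a = g sinθ/(1+k) and the required friction f = kMg sinθ/(1+k).
With N = Mg cosθ, the no-slip condition f ≤ μN gives μ_min = f/N = k tanθ/(1+k).
μ_min = (2/3) × tan10.3° / 1.667 ≈ 0.0727.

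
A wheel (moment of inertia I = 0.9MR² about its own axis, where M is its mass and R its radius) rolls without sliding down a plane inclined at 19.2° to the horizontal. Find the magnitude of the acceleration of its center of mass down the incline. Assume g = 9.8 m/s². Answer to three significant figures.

a ≈ 1.70 m/s²

The moment of inertia is 0.9MR², giving k ≡ I/(MR²) = 0.9.
Along the incline Mg sinθ − f = Ma, and torque about the center fR = Iα = kMR²(a/R) gives f = kMa.
Eliminating f: Mg sinθ = (1+k)Ma, so a = g sinθ/(1+k) = 9.8 × sin19.2° / 1.9 ≈ 1.70 m/s².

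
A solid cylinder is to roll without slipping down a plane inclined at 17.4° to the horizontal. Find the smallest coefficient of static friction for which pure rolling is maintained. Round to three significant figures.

For this body I = (1/2)MR², i.e. k = I/(MR²) = 0.5.
Translational: Mg sinθ − f = Ma. Rotational about the CM: fR = Iα = kMRa, so f = kMa.
These give a = g sinθ/(1+k) and the required friction f = kMg sinθ/(1+k).
The normal force is N = Mg cosθ, so μ_min = f/N = k tanθ/(1+k).
μ_min = 0.5 × tan17.4° / 1.5 ≈ 0.104.

μ_min ≈ 0.104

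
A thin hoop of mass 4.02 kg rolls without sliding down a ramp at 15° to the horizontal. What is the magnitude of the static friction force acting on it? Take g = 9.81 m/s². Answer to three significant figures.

f ≈ 5.10 N

Here I = MR², so the shape factor k = I/(MR²) = 1.
Along the incline Mg sinθ − f = Ma, and torque about the center fR = Iα = kMR²(a/R) gives f = kMa.
Combining, a = g sinθ/(1+k) and f = kMa = kMg sinθ/(1+k).
f = 1 × 4.02 × 9.81 × sin15° / 2 ≈ 5.10 N.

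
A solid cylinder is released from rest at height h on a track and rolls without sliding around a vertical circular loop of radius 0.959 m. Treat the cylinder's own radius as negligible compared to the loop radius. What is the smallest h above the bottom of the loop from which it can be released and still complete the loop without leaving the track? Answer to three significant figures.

h_min ≈ 2.64 m

Here I = (1/2)MR², so the shape factor k = I/(MR²) = 0.5.
At the top, contact is just lost when gravity alone supplies the centripetal force: Mg = Mv_top²/r, i.e. v_top² = gr.
With ω = v/R, the kinetic energy at speed v is ½(1+k)Mv² = (3/4)Mv².
Energy conservation from release (height h) to the top (height 2r): Mgh = Mg(2r) + (3/4)M·gr.
Thus h_min = 2r + (1+k)r/2 = r(2 + 1.5/2) = 0.959 × 2.75 ≈ 2.64 m.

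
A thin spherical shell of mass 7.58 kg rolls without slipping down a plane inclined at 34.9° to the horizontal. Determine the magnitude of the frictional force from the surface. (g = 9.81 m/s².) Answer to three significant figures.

With I = (2/3)MR², the ratio k = I/(MR²) is 2/3.
Along the incline Mg sinθ − f = Ma, and torque about the center fR = Iα = kMR²(a/R) gives f = kMa.
Combining, a = g sinθ/(1+k) and f = kMa = kMg sinθ/(1+k).
f = (2/3) × 7.58 × 9.81 × sin34.9° / 1.667 ≈ 17.0 N.

f ≈ 17.0 N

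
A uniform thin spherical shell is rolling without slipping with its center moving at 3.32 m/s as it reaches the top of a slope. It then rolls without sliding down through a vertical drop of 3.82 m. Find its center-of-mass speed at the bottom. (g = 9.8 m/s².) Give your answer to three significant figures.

v ≈ 7.48 m/s

The moment of inertia is (2/3)MR², giving k ≡ I/(MR²) = 2/3.
The rolling condition ω = v/R makes the rotational term ½I(v/R)² = ½kMv², so KE_total = ½(1+k)Mv² = (5/6)Mv².
Conserving energy between top and bottom: (5/6)Mv² = (5/6)Mv₀² + Mgh, hence v² = v₀² + 2gh/(1+k).
v = √(3.32² + 2×9.8×3.82/1.667) = √55.95 ≈ 7.48 m/s.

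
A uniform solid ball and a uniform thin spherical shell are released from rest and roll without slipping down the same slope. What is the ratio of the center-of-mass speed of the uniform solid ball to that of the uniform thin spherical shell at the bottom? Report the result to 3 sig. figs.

Each satisfies Mgh = ½(1+k)Mv² with k = I/(MR²), so v ∝ 1/√(1+k).
For the uniform solid ball k = 0.4; for the uniform thin spherical shell k = 2/3.
v₁/v₂ = √((1+k₂)/(1+k₁)) = √(1.667/1.4) ≈ 1.09.

v_ratio ≈ 1.09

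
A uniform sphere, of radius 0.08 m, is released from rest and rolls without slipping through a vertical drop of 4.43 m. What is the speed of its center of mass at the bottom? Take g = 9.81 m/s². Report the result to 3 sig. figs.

For this body I = (2/5)MR², i.e. k = I/(MR²) = 0.4.
The rolling condition ω = v/R makes the rotational term ½I(v/R)² = ½kMv², so KE_total = ½(1+k)Mv² = (7/10)Mv².
Setting Mgh = (7/10)Mv² gives v = √(2gh/(1+k)) = √(2·9.81·4.43/1.4) ≈ 7.88 m/s.

v ≈ 7.88 m/s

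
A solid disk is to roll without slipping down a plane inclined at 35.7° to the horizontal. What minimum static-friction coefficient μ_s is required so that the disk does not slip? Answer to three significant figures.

μ_min ≈ 0.240

Here I = (1/2)MR², so the shape factor k = I/(MR²) = 0.5.
Newton's second law down the slope: Mg sinθ − f = Ma. The torque equation fR = Iα (with α = a/R) gives f = kMa.
These give a = g sinθ/(1+k) and the required friction f = kMg sinθ/(1+k).
The normal force is N = Mg cosθ, so μ_min = f/N = k tanθ/(1+k).
μ_min = 0.5 × tan35.7° / 1.5 ≈ 0.240.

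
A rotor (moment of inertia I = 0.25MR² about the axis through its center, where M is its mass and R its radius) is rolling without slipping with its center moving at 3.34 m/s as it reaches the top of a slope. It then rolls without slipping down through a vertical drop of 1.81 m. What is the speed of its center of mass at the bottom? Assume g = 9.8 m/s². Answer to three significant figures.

v ≈ 6.29 m/s

With I = 0.25MR², the ratio k = I/(MR²) is 0.25.
Since it rolls without slipping, ω = v/R and KE = ½Mv² + ½Iω² = ½(1+k)Mv² = (5/8)Mv².
Energy conservation: (5/8)Mv₀² + Mgh = (5/8)Mv², so v² = v₀² + 2gh/(1+k).
v = √(3.34² + 2×9.8×1.81/1.25) = √39.54 ≈ 6.29 m/s.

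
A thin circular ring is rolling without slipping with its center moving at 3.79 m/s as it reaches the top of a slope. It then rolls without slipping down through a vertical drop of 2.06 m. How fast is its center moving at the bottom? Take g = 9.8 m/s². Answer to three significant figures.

For this body I = MR², i.e. k = I/(MR²) = 1.
Rolling without slipping gives ω = v/R, so the total kinetic energy is ½Mv² + ½Iω² = ½(1+k)Mv² = Mv².
Energy conservation: Mv₀² + Mgh = Mv², so v² = v₀² + 2gh/(1+k).
v = √(3.79² + 2×9.8×2.06/2) = √34.55 ≈ 5.88 m/s.

v ≈ 5.88 m/s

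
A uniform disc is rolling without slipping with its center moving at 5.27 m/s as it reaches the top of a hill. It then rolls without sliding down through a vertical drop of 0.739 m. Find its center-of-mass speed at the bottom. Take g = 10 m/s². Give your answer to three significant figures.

v ≈ 6.13 m/s

The moment of inertia is (1/2)MR², giving k ≡ I/(MR²) = 0.5.
Rolling without slipping gives ω = v/R, so the total kinetic energy is ½Mv² + ½Iω² = ½(1+k)Mv² = (3/4)Mv².
Energy conservation: (3/4)Mv₀² + Mgh = (3/4)Mv², so v² = v₀² + 2gh/(1+k).
v = √(5.27² + 2×10×0.739/1.5) = √37.63 ≈ 6.13 m/s.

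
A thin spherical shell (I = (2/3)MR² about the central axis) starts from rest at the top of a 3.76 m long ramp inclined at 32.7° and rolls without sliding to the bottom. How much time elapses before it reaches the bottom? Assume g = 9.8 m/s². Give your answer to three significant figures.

With I = (2/3)MR², the ratio k = I/(MR²) is 2/3.
Translational: Mg sinθ − f = Ma. Rotational about the CM: fR = Iα = kMRa, so f = kMa.
Hence a = g sinθ/(1+k) = 9.8×sin32.7°/1.667 = 3.177 m/s².
Starting from rest, L = ½at², so t = √(2L/a) = √(2×3.76/3.177) ≈ 1.54 s.

t ≈ 1.54 s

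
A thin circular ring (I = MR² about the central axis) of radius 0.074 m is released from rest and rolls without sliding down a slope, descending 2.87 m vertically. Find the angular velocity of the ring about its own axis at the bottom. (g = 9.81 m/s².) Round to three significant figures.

ω ≈ 71.7 rad/s

With I = MR², the ratio k = I/(MR²) is 1.
Since it rolls without slipping, ω = v/R and KE = ½Mv² + ½Iω² = ½(1+k)Mv² = Mv².
Energy conservation Mgh = ½(1+k)Mv² gives v = √(2gh/(1+k)) = √(2 × 9.81 × 2.87 / 2) = 5.306 m/s.
Then ω = v/R = 5.306 / 0.074 ≈ 71.7 rad/s.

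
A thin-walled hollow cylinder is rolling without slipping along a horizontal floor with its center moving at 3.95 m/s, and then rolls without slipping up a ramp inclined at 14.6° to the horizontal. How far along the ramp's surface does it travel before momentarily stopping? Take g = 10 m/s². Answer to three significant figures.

d ≈ 6.19 m

With I = MR², the ratio k = I/(MR²) is 1.
Since it rolls without slipping, ω = v/R and KE = ½Mv² + ½Iω² = ½(1+k)Mv² = Mv².
Setting this equal to Mgh gives the vertical rise h = (1+k)v₀²/(2g) = 2×3.95²/(2×10) = 1.56 m.
Along the incline, d = h/sinθ = 1.56/sin14.6° ≈ 6.19 m.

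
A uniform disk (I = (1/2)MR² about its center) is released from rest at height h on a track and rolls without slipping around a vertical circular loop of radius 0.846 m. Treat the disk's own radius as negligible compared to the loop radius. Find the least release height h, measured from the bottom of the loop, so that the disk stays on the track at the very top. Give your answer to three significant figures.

Here I = (1/2)MR², so the shape factor k = I/(MR²) = 0.5.
At the top of the loop, the minimum-contact condition is Mg = Mv_top²/r, so v_top² = gr.
With ω = v/R, the kinetic energy at speed v is ½(1+k)Mv² = (3/4)Mv².
Energy conservation from release (height h) to the top (height 2r): Mgh = Mg(2r) + (3/4)M·gr.
Thus h_min = 2r + (1+k)r/2 = r(2 + 1.5/2) = 0.846 × 2.75 ≈ 2.33 m.

h_min ≈ 2.33 m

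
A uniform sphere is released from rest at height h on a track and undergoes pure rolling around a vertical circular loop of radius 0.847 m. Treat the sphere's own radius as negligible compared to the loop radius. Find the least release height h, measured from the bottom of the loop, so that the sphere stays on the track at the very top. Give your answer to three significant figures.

The moment of inertia is (2/5)MR², giving k ≡ I/(MR²) = 0.4.
At the top, contact is just lost when gravity alone supplies the centripetal force: Mg = Mv_top²/r, i.e. v_top² = gr.
With ω = v/R, the kinetic energy at speed v is ½(1+k)Mv² = (7/10)Mv².
Energy conservation from release (height h) to the top (height 2r): Mgh = Mg(2r) + (7/10)M·gr.
Thus h_min = 2r + (1+k)r/2 = r(2 + 1.4/2) = 0.847 × 2.7 ≈ 2.29 m.

h_min ≈ 2.29 m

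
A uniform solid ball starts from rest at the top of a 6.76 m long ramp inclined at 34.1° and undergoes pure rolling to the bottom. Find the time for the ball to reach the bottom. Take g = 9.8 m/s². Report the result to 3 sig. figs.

For this body I = (2/5)MR², i.e. k = I/(MR²) = 0.4.
Newton's second law down the slope: Mg sinθ − f = Ma. The torque equation fR = Iα (with α = a/R) gives f = kMa.
Hence a = g sinθ/(1+k) = 9.8×sin34.1°/1.4 = 3.924 m/s².
Starting from rest, L = ½at², so t = √(2L/a) = √(2×6.76/3.924) ≈ 1.86 s.

t ≈ 1.86 s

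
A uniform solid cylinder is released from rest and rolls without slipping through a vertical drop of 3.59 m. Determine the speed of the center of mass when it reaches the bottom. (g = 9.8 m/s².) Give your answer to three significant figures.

With I = (1/2)MR², the ratio k = I/(MR²) is 0.5.
Pure rolling means v = ωR; then KE = ½Mv² + ½I(v/R)² = ½(1+k)Mv² = (3/4)Mv².
Setting Mgh = (3/4)Mv² gives v = √(2gh/(1+k)) = √(2·9.8·3.59/1.5) ≈ 6.85 m/s.

v ≈ 6.85 m/s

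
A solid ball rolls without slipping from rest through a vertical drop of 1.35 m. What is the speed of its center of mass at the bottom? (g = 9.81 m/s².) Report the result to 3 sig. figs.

v ≈ 4.35 m/s

With I = (2/5)MR², the ratio k = I/(MR²) is 0.4.
The rolling condition ω = v/R makes the rotational term ½I(v/R)² = ½kMv², so KE_total = ½(1+k)Mv² = (7/10)Mv².
Setting Mgh = (7/10)Mv² gives v = √(2gh/(1+k)) = √(2·9.81·1.35/1.4) ≈ 4.35 m/s.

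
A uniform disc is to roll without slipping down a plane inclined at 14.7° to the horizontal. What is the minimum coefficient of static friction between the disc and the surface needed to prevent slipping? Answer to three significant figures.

The moment of inertia is (1/2)MR², giving k ≡ I/(MR²) = 0.5.
Translational: Mg sinθ − f = Ma. Rotational about the CM: fR = Iα = kMRa, so f = kMa.
These give a = g sinθ/(1+k) and the required friction f = kMg sinθ/(1+k).
The normal force is N = Mg cosθ, so μ_min = f/N = k tanθ/(1+k).
μ_min = 0.5 × tan14.7° / 1.5 ≈ 0.0874.

μ_min ≈ 0.0874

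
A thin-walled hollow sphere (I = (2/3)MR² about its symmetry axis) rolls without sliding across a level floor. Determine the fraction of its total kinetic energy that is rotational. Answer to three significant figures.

fraction ≈ 0.400

For this body I = (2/3)MR², i.e. k = I/(MR²) = 2/3.
With ω = v/R, KE_trans = ½Mv² and KE_rot = ½Iω² = ½kMv², so KE_total = ½(1+k)Mv².
The rotational fraction is therefore k/(1+k) = (2/3)/1.667 ≈ 0.400.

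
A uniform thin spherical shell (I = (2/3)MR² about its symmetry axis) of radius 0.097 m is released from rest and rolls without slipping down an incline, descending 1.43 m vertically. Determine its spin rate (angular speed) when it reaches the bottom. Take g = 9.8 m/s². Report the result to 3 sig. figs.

ω ≈ 42.3 rad/s

Here I = (2/3)MR², so the shape factor k = I/(MR²) = 2/3.
Pure rolling means v = ωR; then KE = ½Mv² + ½I(v/R)² = ½(1+k)Mv² = (5/6)Mv².
Energy conservation Mgh = ½(1+k)Mv² gives v = √(2gh/(1+k)) = √(2 × 9.8 × 1.43 / 1.667) = 4.101 m/s.
Then ω = v/R = 4.101 / 0.097 ≈ 42.3 rad/s.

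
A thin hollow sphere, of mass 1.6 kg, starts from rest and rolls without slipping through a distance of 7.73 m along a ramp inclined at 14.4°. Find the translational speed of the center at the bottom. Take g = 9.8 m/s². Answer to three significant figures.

v ≈ 4.75 m/s

Here I = (2/3)MR², so the shape factor k = I/(MR²) = 2/3.
Pure rolling means v = ωR; then KE = ½Mv² + ½I(v/R)² = ½(1+k)Mv² = (5/6)Mv².
The vertical drop is h = L sinθ = 7.73 × sin14.4° = 1.922 m.
Setting Mgh = (5/6)Mv² gives v = √(2gh/(1+k)) = √(2·9.8·1.922/1.667) ≈ 4.75 m/s.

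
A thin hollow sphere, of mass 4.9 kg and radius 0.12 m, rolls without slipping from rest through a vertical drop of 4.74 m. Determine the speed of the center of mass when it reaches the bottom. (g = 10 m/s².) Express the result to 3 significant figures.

v ≈ 7.54 m/s

Here I = (2/3)MR², so the shape factor k = I/(MR²) = 2/3.
Pure rolling means v = ωR; then KE = ½Mv² + ½I(v/R)² = ½(1+k)Mv² = (5/6)Mv².
Setting Mgh = (5/6)Mv² gives v = √(2gh/(1+k)) = √(2·10·4.74/1.667) ≈ 7.54 m/s.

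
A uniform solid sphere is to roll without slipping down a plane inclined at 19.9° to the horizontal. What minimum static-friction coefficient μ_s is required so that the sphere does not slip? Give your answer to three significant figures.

μ_min ≈ 0.103

The moment of inertia is (2/5)MR², giving k ≡ I/(MR²) = 0.4.
Translational: Mg sinθ − f = Ma. Rotational about the CM: fR = Iα = kMRa, so f = kMa.
These give a = g sinθ/(1+k) and the required friction f = kMg sinθ/(1+k).
With N = Mg cosθ, the no-slip condition f ≤ μN gives μ_min = f/N = k tanθ/(1+k).
μ_min = 0.4 × tan19.9° / 1.4 ≈ 0.103.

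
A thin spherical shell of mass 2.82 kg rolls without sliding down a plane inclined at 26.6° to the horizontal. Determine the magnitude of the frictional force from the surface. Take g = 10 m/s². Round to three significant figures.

f ≈ 5.05 N

Here I = (2/3)MR², so the shape factor k = I/(MR²) = 2/3.
Newton's second law down the slope: Mg sinθ − f = Ma. The torque equation fR = Iα (with α = a/R) gives f = kMa.
Combining, a = g sinθ/(1+k) and f = kMa = kMg sinθ/(1+k).
f = (2/3) × 2.82 × 10 × sin26.6° / 1.667 ≈ 5.05 N.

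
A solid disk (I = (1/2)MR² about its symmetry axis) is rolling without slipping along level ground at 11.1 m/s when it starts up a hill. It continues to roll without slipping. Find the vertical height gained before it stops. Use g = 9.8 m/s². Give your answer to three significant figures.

h ≈ 9.43 m

With I = (1/2)MR², the ratio k = I/(MR²) is 0.5.
Rolling without slipping gives ω = v/R, so the total kinetic energy is ½Mv² + ½Iω² = ½(1+k)Mv² = (3/4)Mv².
All of this converts to potential energy at the highest point: (3/4)Mv₀² = Mgh.
Thus h = (1+k)v₀²/(2g) = 1.5 × 11.1² / (2 × 9.8) ≈ 9.43 m.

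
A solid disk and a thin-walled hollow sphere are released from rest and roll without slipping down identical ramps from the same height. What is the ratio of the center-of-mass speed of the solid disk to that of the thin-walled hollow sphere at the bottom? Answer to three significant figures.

Each satisfies Mgh = ½(1+k)Mv² with k = I/(MR²), so v ∝ 1/√(1+k).
For the solid disk k = 0.5; for the thin-walled hollow sphere k = 2/3.
v₁/v₂ = √((1+k₂)/(1+k₁)) = √(1.667/1.5) ≈ 1.05.

v_ratio ≈ 1.05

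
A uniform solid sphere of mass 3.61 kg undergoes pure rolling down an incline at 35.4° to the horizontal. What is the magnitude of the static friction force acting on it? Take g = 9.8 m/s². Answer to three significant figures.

f ≈ 5.86 N

For this body I = (2/5)MR², i.e. k = I/(MR²) = 0.4.
Newton's second law down the slope: Mg sinθ − f = Ma. The torque equation fR = Iα (with α = a/R) gives f = kMa.
Combining, a = g sinθ/(1+k) and f = kMa = kMg sinθ/(1+k).
f = 0.4 × 3.61 × 9.8 × sin35.4° / 1.4 ≈ 5.86 N.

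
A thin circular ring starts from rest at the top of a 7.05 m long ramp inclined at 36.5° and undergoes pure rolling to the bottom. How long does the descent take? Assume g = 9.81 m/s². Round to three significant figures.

For this body I = MR², i.e. k = I/(MR²) = 1.
Newton's second law down the slope: Mg sinθ − f = Ma. The torque equation fR = Iα (with α = a/R) gives f = kMa.
Hence a = g sinθ/(1+k) = 9.81×sin36.5°/2 = 2.918 m/s².
With constant a from rest, t = √(2L/a) = √(2·7.05/2.918) ≈ 2.20 s.

t ≈ 2.20 s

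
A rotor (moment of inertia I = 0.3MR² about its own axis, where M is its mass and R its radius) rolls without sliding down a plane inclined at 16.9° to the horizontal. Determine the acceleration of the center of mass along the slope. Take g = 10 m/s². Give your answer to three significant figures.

For this body I = 0.3MR², i.e. k = I/(MR²) = 0.3.
Along the incline Mg sinθ − f = Ma, and torque about the center fR = Iα = kMR²(a/R) gives f = kMa.
Eliminating f: Mg sinθ = (1+k)Ma, so a = g sinθ/(1+k) = 10 × sin16.9° / 1.3 ≈ 2.24 m/s².

a ≈ 2.24 m/s²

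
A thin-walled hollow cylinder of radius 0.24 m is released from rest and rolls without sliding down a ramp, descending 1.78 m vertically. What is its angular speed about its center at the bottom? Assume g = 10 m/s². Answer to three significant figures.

With I = MR², the ratio k = I/(MR²) is 1.
The rolling condition ω = v/R makes the rotational term ½I(v/R)² = ½kMv², so KE_total = ½(1+k)Mv² = Mv².
Energy conservation Mgh = ½(1+k)Mv² gives v = √(2gh/(1+k)) = √(2 × 10 × 1.78 / 2) = 4.219 m/s.
The angular speed follows from ω = v/R = 4.219/0.24 ≈ 17.6 rad/s.

ω ≈ 17.6 rad/s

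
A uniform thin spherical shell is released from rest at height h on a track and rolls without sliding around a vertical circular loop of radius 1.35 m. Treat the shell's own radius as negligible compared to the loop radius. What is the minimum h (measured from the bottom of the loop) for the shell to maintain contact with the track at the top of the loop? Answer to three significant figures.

h_min ≈ 3.83 m

Here I = (2/3)MR², so the shape factor k = I/(MR²) = 2/3.
At the top of the loop, the minimum-contact condition is Mg = Mv_top²/r, so v_top² = gr.
With ω = v/R, the kinetic energy at speed v is ½(1+k)Mv² = (5/6)Mv².
Energy conservation from release (height h) to the top (height 2r): Mgh = Mg(2r) + (5/6)M·gr.
Thus h_min = 2r + (1+k)r/2 = r(2 + 1.667/2) = 1.35 × 2.833 ≈ 3.83 m.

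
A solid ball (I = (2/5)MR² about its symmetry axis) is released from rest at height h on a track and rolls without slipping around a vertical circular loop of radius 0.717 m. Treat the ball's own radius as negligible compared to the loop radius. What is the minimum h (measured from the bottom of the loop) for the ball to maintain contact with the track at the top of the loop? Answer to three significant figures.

h_min ≈ 1.94 m

For this body I = (2/5)MR², i.e. k = I/(MR²) = 0.4.
At the top, contact is just lost when gravity alone supplies the centripetal force: Mg = Mv_top²/r, i.e. v_top² = gr.
With ω = v/R, the kinetic energy at speed v is ½(1+k)Mv² = (7/10)Mv².
Energy conservation from release (height h) to the top (height 2r): Mgh = Mg(2r) + (7/10)M·gr.
Thus h_min = 2r + (1+k)r/2 = r(2 + 1.4/2) = 0.717 × 2.7 ≈ 1.94 m.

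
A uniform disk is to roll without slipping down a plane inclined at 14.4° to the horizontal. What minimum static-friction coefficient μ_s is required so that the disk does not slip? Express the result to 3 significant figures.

μ_min ≈ 0.0856

With I = (1/2)MR², the ratio k = I/(MR²) is 0.5.
Newton's second law down the slope: Mg sinθ − f = Ma. The torque equation fR = Iα (with α = a/R) gives f = kMa.
These give a = g sinθ/(1+k) and the required friction f = kMg sinθ/(1+k).
With N = Mg cosθ, the no-slip condition f ≤ μN gives μ_min = f/N = k tanθ/(1+k).
μ_min = 0.5 × tan14.4° / 1.5 ≈ 0.0856.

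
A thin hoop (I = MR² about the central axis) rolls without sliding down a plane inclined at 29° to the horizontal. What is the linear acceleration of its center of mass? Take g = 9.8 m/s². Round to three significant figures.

a ≈ 2.38 m/s²

Here I = MR², so the shape factor k = I/(MR²) = 1.
Translational: Mg sinθ − f = Ma. Rotational about the CM: fR = Iα = kMRa, so f = kMa.
Eliminating f: Mg sinθ = (1+k)Ma, so a = g sinθ/(1+k) = 9.8 × sin29° / 2 ≈ 2.38 m/s².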